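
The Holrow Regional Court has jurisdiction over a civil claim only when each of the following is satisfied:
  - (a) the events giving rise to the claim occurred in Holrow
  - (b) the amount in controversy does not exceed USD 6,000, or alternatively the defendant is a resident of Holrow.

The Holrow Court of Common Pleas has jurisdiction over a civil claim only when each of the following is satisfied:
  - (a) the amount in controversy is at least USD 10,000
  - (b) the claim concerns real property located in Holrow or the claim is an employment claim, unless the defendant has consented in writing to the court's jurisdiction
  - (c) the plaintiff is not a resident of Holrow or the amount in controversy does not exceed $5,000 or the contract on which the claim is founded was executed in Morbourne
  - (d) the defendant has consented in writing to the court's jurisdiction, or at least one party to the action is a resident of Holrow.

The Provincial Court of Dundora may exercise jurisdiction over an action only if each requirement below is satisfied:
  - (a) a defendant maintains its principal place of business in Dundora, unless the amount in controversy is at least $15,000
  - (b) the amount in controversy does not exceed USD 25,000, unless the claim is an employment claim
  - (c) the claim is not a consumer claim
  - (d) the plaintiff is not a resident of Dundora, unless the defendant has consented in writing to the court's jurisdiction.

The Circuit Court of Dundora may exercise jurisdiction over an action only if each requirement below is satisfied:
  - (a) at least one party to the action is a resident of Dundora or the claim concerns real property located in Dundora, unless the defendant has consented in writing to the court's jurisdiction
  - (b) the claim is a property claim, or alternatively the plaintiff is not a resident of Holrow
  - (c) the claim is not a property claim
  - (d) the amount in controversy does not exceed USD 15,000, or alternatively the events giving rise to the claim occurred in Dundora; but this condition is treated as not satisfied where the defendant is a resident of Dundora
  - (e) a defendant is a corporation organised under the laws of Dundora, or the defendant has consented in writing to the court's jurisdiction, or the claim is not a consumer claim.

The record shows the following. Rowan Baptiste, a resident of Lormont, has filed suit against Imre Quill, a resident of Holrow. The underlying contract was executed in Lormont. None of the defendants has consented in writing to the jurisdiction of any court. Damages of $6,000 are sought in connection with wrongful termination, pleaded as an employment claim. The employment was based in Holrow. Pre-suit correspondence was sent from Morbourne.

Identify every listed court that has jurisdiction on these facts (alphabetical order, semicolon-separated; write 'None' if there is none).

The Holrow Regional Court:
  (a) The operative events occurred in Holrow. Met.
  (b) The amount in controversy is 6,000 dollars, within the $6,000 ceiling, which satisfies one of the alternatives. Satisfied.
  → The court has jurisdiction.
The Holrow Court of Common Pleas:
  (a) The amount in controversy is 6,000 dollars, below the $10,000 floor. Not met.
  (b) The claim is an employment claim, so one alternative holds. Condition met.
  (c) The plaintiff resides in Lormont, which is not Holrow, which satisfies one of the alternatives. Condition met.
  (d) Imre Quill resides in Holrow, so this disjunct is met. Condition met.
  → At least one condition fails; no jurisdiction.
The Provincial Court of Dundora:
  (a) No defendant is a corporation. And the amount in controversy is USD 6,000, below the $15,000 floor, so the proviso does not save it. Fails.
  (b) The amount in controversy is 6,000 dollars, within the 25,000 dollars ceiling. Met.
  (c) The claim is an employment claim, not a consumer claim. Condition met.
  (d) The plaintiff resides in Lormont, which is not Dundora. Satisfied.
  → Not every requirement is met — no jurisdiction.
The Circuit Court of Dundora:
  (a) No party resides in Dundora; the claim does not concern real property — every alternative fails. Nor does the 'unless' clause help: no such written consent has been filed. Fails.
  (b) The plaintiff resides in Lormont, which is not Holrow, which satisfies one of the alternatives. Satisfied.
  (c) The claim is an employment claim, not a property claim. Met.
  (d) The amount in controversy is 6,000 dollars, within the $15,000 ceiling, which satisfies one of the alternatives. And the carve-out is inapplicable — the defendant resides in Holrow, not Dundora. Met.
  (e) The claim is an employment claim, not a consumer claim, so this disjunct is met. Condition met.
  → No jurisdiction.

the Holrow Regional Court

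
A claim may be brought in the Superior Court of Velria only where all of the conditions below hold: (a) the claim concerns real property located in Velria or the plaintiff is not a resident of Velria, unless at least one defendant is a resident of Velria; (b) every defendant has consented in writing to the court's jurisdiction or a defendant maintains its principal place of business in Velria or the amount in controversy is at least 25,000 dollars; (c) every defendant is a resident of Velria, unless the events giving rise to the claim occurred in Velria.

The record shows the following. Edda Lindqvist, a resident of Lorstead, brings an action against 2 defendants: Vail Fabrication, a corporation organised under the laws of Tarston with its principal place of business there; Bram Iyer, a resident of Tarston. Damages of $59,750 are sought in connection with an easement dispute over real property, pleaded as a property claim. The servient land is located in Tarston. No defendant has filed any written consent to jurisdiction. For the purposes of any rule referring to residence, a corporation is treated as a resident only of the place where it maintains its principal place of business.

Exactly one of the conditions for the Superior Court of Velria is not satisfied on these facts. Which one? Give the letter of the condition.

The Superior Court of Velria:
  (a) The plaintiff resides in Lorstead, which is not Velria, so this disjunct is met. Satisfied.
  (b) The amount in controversy is $59,750, which meets the 25,000 dollars floor, so one alternative holds. Met.
  (c) The defendants reside as follows — Vail Fabrication in Tarston, Bram Iyer in Tarston — not all in Velria. Nor does the 'unless' clause help: the operative events occurred in Tarston, not Velria. Not satisfied.
Only condition (c) fails.

(c)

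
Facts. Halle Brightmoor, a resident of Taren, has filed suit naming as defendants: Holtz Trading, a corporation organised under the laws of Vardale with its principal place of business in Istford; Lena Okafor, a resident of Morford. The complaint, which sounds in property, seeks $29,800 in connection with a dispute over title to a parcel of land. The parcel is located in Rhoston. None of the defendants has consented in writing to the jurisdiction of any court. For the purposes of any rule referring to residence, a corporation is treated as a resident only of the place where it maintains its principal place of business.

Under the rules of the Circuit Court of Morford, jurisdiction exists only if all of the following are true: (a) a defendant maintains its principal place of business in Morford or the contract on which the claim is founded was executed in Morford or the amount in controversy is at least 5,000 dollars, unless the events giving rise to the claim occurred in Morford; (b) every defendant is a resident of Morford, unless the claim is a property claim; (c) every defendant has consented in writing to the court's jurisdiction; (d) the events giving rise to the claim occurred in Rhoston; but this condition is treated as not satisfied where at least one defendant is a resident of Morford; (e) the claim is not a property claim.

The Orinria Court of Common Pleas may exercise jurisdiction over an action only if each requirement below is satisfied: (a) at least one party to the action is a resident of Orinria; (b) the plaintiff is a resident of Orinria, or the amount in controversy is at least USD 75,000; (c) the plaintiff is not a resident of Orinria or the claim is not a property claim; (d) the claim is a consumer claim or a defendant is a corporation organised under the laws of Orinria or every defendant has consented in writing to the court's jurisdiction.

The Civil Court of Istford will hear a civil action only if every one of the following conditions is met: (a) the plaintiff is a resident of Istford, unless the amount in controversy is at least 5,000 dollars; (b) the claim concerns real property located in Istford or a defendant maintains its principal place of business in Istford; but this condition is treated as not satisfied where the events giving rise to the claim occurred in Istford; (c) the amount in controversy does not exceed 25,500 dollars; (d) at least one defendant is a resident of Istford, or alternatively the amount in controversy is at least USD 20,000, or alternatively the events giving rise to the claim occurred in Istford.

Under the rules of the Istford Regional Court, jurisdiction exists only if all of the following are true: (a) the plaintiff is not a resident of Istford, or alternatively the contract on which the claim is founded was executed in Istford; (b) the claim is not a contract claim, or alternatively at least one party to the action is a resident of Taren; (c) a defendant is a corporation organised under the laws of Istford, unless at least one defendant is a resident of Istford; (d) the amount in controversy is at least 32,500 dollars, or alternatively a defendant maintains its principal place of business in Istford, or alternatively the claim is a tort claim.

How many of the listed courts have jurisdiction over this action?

1

The Circuit Court of Morford:
  (a) The amount in controversy is 29,800 dollars, which meets the $5,000 floor — that alternative is enough. Condition met.
  (b) The defendants reside as follows — Holtz Trading in Istford, Lena Okafor in Morford — not all in Morford. However, the claim is a property claim, so the 'unless' proviso supplies this condition. Condition met.
  (c) No such written consent has been filed. Fails.
  (d) The operative events occurred in Rhoston. But the carve-out bites: Lena Okafor resides in Morford. Not satisfied.
  (e) The claim is a property claim. Condition not met.
  → At least one condition fails; no jurisdiction.
The Orinria Court of Common Pleas:
  (a) No party resides in Orinria. Not met.
  (b) The plaintiff resides in Taren, not Orinria; the amount in controversy is $29,800, below the 75,000 dollars floor — none of the alternatives is met. Condition not met.
  (c) The plaintiff resides in Taren, which is not Orinria, which satisfies one of the alternatives. Satisfied.
  (d) The claim is a property claim, not a consumer claim; the corporate defendant(s) are organised in Vardale, not Orinria; no such written consent has been filed — every alternative fails. Not satisfied.
  → The court lacks jurisdiction.
The Civil Court of Istford:
  (a) The plaintiff resides in Taren, not Istford. However, the amount in controversy is $29,800, which meets the $5,000 floor, so the 'unless' proviso supplies this condition. Condition met.
  (b) Holtz Trading has its principal place of business in Istford, which satisfies one of the alternatives. The exception is not triggered, since the operative events occurred in Rhoston, not Istford. Met.
  (c) The amount in controversy is USD 29,800, above the 25,500 dollars ceiling. Fails.
  (d) Holtz Trading resides in Istford, so this disjunct is met. Satisfied.
  → Not every requirement is met — no jurisdiction.
The Istford Regional Court:
  (a) The plaintiff resides in Taren, which is not Istford, which satisfies one of the alternatives. Satisfied.
  (b) The claim is a property claim, not a contract claim, which satisfies one of the alternatives. Satisfied.
  (c) The corporate defendant(s) are organised in Vardale, not Istford. The proviso rescues it, though: Holtz Trading resides in Istford. Satisfied.
  (d) Holtz Trading has its principal place of business in Istford — that alternative is enough. Condition met.
  → Every requirement is satisfied — jurisdiction.
Courts with jurisdiction: the Istford Regional Court — 1 in total.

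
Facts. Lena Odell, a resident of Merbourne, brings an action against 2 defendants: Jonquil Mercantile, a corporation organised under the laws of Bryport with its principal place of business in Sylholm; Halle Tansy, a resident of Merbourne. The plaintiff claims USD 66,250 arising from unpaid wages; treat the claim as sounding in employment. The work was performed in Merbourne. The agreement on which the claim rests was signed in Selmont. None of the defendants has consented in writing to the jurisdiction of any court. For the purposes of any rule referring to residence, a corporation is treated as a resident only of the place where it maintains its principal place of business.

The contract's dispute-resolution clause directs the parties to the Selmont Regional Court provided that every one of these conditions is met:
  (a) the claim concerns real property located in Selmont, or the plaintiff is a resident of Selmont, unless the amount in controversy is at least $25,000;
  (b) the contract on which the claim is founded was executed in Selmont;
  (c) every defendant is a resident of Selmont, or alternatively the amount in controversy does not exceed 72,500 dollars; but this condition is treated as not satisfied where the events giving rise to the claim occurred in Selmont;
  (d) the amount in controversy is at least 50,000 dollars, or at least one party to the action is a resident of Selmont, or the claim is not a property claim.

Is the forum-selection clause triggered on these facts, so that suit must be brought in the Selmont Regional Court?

The Selmont Regional Court:
  (a) The claim does not concern real property; the plaintiff resides in Merbourne, not Selmont — no alternative holds. But the amount in controversy is 66,250 dollars, which meets the USD 25,000 floor, and the 'unless' clause therefore excuses the requirement. Met.
  (b) The contract was executed in Selmont. Met.
  (c) The amount in controversy is USD 66,250, within the $72,500 ceiling — that alternative is enough. And the carve-out is inapplicable — the operative events occurred in Merbourne, not Selmont. Condition met.
  (d) The amount in controversy is $66,250, which meets the USD 50,000 floor, so one alternative holds. Satisfied.
  → The clause applies.

Yes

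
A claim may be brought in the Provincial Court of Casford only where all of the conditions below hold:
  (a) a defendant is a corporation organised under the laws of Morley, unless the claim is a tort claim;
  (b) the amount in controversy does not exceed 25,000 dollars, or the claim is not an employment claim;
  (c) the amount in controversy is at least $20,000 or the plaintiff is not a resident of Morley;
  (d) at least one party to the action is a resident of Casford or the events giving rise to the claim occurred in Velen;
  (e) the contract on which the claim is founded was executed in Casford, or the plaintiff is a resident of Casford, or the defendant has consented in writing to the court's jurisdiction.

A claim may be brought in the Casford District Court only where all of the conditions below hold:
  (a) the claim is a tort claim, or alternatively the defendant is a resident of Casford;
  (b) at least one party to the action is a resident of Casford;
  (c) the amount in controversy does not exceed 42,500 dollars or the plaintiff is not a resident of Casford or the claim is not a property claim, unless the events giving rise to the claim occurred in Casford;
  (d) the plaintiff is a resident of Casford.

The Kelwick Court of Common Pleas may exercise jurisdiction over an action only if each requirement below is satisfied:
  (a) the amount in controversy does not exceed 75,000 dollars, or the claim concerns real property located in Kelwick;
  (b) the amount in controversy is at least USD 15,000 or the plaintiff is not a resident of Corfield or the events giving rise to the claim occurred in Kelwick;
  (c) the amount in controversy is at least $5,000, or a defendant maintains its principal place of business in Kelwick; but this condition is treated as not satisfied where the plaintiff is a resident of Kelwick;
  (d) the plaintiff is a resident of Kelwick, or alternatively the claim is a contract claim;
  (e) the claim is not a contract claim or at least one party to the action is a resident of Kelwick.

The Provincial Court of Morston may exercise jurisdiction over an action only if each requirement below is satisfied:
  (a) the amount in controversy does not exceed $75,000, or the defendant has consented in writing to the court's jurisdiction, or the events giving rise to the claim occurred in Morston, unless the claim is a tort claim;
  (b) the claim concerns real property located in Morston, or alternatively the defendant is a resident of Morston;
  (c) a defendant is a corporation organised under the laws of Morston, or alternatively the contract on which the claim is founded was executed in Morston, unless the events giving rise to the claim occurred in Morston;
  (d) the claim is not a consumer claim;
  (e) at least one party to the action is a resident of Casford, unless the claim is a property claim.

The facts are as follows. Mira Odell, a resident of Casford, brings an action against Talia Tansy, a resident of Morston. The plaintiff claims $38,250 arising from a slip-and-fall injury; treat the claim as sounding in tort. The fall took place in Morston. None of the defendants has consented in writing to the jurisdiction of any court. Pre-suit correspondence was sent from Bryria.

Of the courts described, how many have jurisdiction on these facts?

3

The Provincial Court of Casford:
  (a) No defendant is a corporation. The proviso rescues it, though: the claim is a tort claim. Condition met.
  (b) The claim is a tort claim, not an employment claim, which satisfies one of the alternatives. Condition met.
  (c) The amount in controversy is 38,250 dollars, which meets the $20,000 floor, so this disjunct is met. Satisfied.
  (d) Mira Odell resides in Casford — that alternative is enough. Satisfied.
  (e) The plaintiff resides in Casford, so this disjunct is met. Satisfied.
  → Jurisdiction lies.
The Casford District Court:
  (a) The claim is a tort claim, which satisfies one of the alternatives. Satisfied.
  (b) Mira Odell resides in Casford. Met.
  (c) The amount in controversy is 38,250 dollars, within the USD 42,500 ceiling, which satisfies one of the alternatives. Condition met.
  (d) The plaintiff resides in Casford. Satisfied.
  → Every requirement is satisfied — jurisdiction.
The Kelwick Court of Common Pleas:
  (a) The amount in controversy is USD 38,250, within the $75,000 ceiling, so one alternative holds. Met.
  (b) The amount in controversy is USD 38,250, which meets the USD 15,000 floor, which satisfies one of the alternatives. Met.
  (c) The amount in controversy is USD 38,250, which meets the $5,000 floor, which satisfies one of the alternatives. The carve-out does not apply: the plaintiff resides in Casford, not Kelwick. Met.
  (d) The plaintiff resides in Casford, not Kelwick; the claim is a tort claim, not a contract claim — every alternative fails. Not met.
  (e) The claim is a tort claim, not a contract claim, which satisfies one of the alternatives. Condition met.
  → No jurisdiction.
The Provincial Court of Morston:
  (a) The amount in controversy is USD 38,250, within the $75,000 ceiling, which satisfies one of the alternatives. Satisfied.
  (b) The defendant resides in Morston, so this disjunct is met. Condition met.
  (c) No defendant is a corporation; no contract (and hence no place of execution) is alleged — every alternative fails. However, the operative events occurred in Morston, so the 'unless' proviso supplies this condition. Satisfied.
  (d) The claim is a tort claim, not a consumer claim. Met.
  (e) Mira Odell resides in Casford. Met.
  → Every requirement is satisfied — jurisdiction.
Courts with jurisdiction: the Provincial Court of Casford, the Casford District Court, the Provincial Court of Morston — 3 in total.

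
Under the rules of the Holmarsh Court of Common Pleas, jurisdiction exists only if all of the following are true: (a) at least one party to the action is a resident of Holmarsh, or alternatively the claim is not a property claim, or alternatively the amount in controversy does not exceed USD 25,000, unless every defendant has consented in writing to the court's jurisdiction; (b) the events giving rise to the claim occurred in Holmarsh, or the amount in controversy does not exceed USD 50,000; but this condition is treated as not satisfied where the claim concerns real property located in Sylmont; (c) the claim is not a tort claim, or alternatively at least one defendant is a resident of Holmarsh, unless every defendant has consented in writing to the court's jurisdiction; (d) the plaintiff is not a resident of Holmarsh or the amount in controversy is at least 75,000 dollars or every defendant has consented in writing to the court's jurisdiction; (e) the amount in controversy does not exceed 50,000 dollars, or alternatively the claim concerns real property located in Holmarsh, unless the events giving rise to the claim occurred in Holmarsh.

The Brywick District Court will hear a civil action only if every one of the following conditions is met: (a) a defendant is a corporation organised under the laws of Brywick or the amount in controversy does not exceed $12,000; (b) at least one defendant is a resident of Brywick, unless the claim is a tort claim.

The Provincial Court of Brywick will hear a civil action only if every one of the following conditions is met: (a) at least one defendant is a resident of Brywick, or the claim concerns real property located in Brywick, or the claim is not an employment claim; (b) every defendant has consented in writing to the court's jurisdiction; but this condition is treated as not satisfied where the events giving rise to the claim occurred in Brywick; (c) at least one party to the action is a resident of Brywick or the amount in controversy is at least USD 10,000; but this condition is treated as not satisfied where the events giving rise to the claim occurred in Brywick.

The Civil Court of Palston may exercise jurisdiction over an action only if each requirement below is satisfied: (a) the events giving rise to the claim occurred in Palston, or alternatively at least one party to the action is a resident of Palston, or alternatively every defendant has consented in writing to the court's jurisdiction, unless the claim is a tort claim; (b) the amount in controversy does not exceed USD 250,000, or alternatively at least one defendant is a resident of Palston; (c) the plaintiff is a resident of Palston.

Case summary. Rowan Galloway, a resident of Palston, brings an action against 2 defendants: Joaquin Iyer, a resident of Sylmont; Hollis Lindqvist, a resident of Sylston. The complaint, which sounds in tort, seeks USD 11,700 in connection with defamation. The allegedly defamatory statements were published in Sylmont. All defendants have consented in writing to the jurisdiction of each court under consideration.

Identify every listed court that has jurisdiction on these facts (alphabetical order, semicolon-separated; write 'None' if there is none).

the Brywick District Court; the Civil Court of Palston; the Holmarsh Court of Common Pleas; the Provincial Court of Brywick

The Holmarsh Court of Common Pleas:
  (a) The claim is a tort claim, not a property claim, which satisfies one of the alternatives. Met.
  (b) The amount in controversy is 11,700 dollars, within the $50,000 ceiling, which satisfies one of the alternatives. The exception is not triggered, since the claim does not concern real property. Condition met.
  (c) The claim is a tort claim; no defendant resides in Holmarsh (they reside in Sylmont, Sylston) — none of the alternatives is met. However, every defendant has filed written consent, so the 'unless' proviso supplies this condition. Met.
  (d) The plaintiff resides in Palston, which is not Holmarsh, so one alternative holds. Satisfied.
  (e) The amount in controversy is $11,700, within the $50,000 ceiling, so this disjunct is met. Satisfied.
  → Jurisdiction lies.
The Brywick District Court:
  (a) The amount in controversy is $11,700, within the 12,000 dollars ceiling — that alternative is enough. Condition met.
  (b) No defendant resides in Brywick (they reside in Sylmont, Sylston). However, the claim is a tort claim, so the 'unless' proviso supplies this condition. Met.
  → The court has jurisdiction.
The Provincial Court of Brywick:
  (a) The claim is a tort claim, not an employment claim, which satisfies one of the alternatives. Satisfied.
  (b) Every defendant has filed written consent. The exception is not triggered, since the operative events occurred in Sylmont, not Brywick. Satisfied.
  (c) The amount in controversy is USD 11,700, which meets the 10,000 dollars floor, so this disjunct is met. The carve-out does not apply: the operative events occurred in Sylmont, not Brywick. Satisfied.
  → Every requirement is satisfied — jurisdiction.
The Civil Court of Palston:
  (a) Rowan Galloway resides in Palston, so this disjunct is met. Met.
  (b) The amount in controversy is 11,700 dollars, within the $250,000 ceiling, so this disjunct is met. Satisfied.
  (c) The plaintiff resides in Palston. Satisfied.
  → All conditions met; jurisdiction exists.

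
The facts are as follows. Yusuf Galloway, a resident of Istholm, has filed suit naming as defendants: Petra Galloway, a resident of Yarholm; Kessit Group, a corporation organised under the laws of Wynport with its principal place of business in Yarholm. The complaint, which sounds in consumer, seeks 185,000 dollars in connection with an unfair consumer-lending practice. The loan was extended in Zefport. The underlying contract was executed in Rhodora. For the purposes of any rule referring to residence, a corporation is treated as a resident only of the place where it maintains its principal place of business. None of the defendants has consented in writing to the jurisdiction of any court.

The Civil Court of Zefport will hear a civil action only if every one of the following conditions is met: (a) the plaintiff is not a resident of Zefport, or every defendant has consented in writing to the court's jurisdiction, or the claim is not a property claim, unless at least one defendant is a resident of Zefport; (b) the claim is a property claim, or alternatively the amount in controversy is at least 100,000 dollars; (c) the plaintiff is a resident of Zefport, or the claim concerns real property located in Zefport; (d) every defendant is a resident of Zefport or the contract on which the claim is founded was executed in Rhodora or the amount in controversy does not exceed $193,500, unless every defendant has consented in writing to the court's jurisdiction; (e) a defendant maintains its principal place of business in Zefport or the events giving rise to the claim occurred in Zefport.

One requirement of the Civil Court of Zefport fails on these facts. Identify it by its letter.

(c)

The Civil Court of Zefport:
  (a) The plaintiff resides in Istholm, which is not Zefport — that alternative is enough. Satisfied.
  (b) The amount in controversy is $185,000, which meets the $100,000 floor, so this disjunct is met. Met.
  (c) The plaintiff resides in Istholm, not Zefport; the claim does not concern real property — none of the alternatives is met. Condition not met.
  (d) The contract was executed in Rhodora — that alternative is enough. Met.
  (e) The operative events occurred in Zefport, so this disjunct is met. Satisfied.
Only condition (c) fails.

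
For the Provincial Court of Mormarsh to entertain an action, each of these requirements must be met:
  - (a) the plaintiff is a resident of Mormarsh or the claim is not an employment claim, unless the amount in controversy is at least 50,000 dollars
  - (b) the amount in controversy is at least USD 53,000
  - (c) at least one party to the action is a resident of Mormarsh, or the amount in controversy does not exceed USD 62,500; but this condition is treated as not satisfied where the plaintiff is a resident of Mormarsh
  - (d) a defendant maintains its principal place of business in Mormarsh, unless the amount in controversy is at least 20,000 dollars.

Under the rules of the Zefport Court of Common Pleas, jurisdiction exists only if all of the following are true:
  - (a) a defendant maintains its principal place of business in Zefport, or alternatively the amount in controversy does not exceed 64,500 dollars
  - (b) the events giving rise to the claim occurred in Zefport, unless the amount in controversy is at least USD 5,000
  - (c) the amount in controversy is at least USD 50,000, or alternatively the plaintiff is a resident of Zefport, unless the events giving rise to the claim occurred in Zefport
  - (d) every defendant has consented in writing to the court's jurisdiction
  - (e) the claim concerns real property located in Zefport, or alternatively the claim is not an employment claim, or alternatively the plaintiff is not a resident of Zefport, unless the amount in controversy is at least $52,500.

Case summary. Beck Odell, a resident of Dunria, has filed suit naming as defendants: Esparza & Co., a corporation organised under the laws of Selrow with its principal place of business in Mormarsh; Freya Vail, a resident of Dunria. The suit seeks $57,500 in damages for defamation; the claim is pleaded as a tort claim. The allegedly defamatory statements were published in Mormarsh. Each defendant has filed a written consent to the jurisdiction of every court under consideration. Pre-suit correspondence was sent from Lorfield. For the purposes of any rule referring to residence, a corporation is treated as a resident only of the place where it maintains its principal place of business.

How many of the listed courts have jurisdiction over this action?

The Provincial Court of Mormarsh:
  (a) The claim is a tort claim, not an employment claim — that alternative is enough. Satisfied.
  (b) The amount in controversy is USD 57,500, which meets the USD 53,000 floor. Satisfied.
  (c) Esparza & Co. resides in Mormarsh — that alternative is enough. And the carve-out is inapplicable — the plaintiff resides in Dunria, not Mormarsh. Condition met.
  (d) Esparza & Co. has its principal place of business in Mormarsh. Condition met.
  → Every requirement is satisfied — jurisdiction.
The Zefport Court of Common Pleas:
  (a) The amount in controversy is $57,500, within the USD 64,500 ceiling — that alternative is enough. Satisfied.
  (b) The operative events occurred in Mormarsh, not Zefport. The proviso rescues it, though: the amount in controversy is USD 57,500, which meets the $5,000 floor. Met.
  (c) The amount in controversy is USD 57,500, which meets the 50,000 dollars floor — that alternative is enough. Condition met.
  (d) Every defendant has filed written consent. Condition met.
  (e) The claim is a tort claim, not an employment claim, which satisfies one of the alternatives. Met.
  → All conditions met; jurisdiction exists.
Courts with jurisdiction: the Provincial Court of Mormarsh, the Zefport Court of Common Pleas — 2 in total.

2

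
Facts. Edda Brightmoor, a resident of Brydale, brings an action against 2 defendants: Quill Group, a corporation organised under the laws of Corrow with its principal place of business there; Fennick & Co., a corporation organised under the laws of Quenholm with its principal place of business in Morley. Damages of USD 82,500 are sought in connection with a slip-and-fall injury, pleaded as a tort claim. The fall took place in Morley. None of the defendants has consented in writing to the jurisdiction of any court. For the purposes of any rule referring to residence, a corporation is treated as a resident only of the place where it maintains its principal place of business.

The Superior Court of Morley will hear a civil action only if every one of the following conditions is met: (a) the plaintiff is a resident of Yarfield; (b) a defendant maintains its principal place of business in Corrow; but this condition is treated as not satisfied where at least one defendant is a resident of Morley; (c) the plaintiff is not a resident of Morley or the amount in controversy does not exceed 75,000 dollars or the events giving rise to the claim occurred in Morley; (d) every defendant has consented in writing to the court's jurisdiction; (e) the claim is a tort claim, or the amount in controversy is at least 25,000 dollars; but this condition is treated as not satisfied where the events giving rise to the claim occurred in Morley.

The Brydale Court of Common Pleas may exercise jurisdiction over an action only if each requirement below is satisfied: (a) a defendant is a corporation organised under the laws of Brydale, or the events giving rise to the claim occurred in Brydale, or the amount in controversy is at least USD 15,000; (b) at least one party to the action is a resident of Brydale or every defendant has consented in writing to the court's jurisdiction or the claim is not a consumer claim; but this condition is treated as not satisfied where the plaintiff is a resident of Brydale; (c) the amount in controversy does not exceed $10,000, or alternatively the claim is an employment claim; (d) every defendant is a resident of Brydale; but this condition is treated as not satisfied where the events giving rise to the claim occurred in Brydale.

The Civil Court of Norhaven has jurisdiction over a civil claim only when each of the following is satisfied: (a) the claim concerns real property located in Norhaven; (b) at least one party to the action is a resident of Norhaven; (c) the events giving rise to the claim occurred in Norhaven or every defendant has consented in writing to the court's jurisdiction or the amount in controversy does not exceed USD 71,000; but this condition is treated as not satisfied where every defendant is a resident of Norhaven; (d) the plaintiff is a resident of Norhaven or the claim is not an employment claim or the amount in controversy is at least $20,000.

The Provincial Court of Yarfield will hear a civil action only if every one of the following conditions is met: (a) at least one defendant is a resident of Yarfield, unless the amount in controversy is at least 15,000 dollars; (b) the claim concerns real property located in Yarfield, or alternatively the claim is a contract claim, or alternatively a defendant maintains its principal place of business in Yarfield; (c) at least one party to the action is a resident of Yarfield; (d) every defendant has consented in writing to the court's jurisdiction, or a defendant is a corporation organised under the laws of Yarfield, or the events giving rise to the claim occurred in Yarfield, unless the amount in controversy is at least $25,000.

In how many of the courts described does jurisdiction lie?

0

The Superior Court of Morley:
  (a) The plaintiff resides in Brydale, not Yarfield. Condition not met.
  (b) Quill Group has its principal place of business in Corrow. But the carve-out bites: Fennick & Co. resides in Morley. Fails.
  (c) The plaintiff resides in Brydale, which is not Morley, which satisfies one of the alternatives. Condition met.
  (d) No such written consent has been filed. Not met.
  (e) The claim is a tort claim, so one alternative holds. But the operative events occurred in Morley, triggering the carve-out and defeating this condition. Not met.
  → No jurisdiction.
The Brydale Court of Common Pleas:
  (a) The amount in controversy is 82,500 dollars, which meets the USD 15,000 floor — that alternative is enough. Satisfied.
  (b) Edda Brightmoor resides in Brydale — that alternative is enough. But the plaintiff resides in Brydale, triggering the carve-out and defeating this condition. Not satisfied.
  (c) The amount in controversy is USD 82,500, above the $10,000 ceiling; the claim is a tort claim, not an employment claim — none of the alternatives is met. Condition not met.
  (d) The defendants reside as follows — Quill Group in Corrow, Fennick & Co. in Morley — not all in Brydale. Not met.
  → Not every requirement is met — no jurisdiction.
The Civil Court of Norhaven:
  (a) The claim does not concern real property. Condition not met.
  (b) No party resides in Norhaven. Not met.
  (c) The operative events occurred in Morley, not Norhaven; no such written consent has been filed; the amount in controversy is 82,500 dollars, above the USD 71,000 ceiling — every alternative fails. Not met.
  (d) The claim is a tort claim, not an employment claim, so this disjunct is met. Met.
  → No jurisdiction.
The Provincial Court of Yarfield:
  (a) No defendant resides in Yarfield (they reside in Corrow, Morley). However, the amount in controversy is 82,500 dollars, which meets the 15,000 dollars floor, so the 'unless' proviso supplies this condition. Satisfied.
  (b) The claim does not concern real property; the claim is a tort claim, not a contract claim; the corporate defendant(s) have their principal place of business in Corrow, Morley, not Yarfield — no alternative holds. Not satisfied.
  (c) No party resides in Yarfield. Condition not met.
  (d) No such written consent has been filed; the corporate defendant(s) are organised in Corrow, Quenholm, not Yarfield; the operative events occurred in Morley, not Yarfield — every alternative fails. The proviso rescues it, though: the amount in controversy is USD 82,500, which meets the 25,000 dollars floor. Satisfied.
  → At least one condition fails; no jurisdiction.
No court satisfies all of its conditions.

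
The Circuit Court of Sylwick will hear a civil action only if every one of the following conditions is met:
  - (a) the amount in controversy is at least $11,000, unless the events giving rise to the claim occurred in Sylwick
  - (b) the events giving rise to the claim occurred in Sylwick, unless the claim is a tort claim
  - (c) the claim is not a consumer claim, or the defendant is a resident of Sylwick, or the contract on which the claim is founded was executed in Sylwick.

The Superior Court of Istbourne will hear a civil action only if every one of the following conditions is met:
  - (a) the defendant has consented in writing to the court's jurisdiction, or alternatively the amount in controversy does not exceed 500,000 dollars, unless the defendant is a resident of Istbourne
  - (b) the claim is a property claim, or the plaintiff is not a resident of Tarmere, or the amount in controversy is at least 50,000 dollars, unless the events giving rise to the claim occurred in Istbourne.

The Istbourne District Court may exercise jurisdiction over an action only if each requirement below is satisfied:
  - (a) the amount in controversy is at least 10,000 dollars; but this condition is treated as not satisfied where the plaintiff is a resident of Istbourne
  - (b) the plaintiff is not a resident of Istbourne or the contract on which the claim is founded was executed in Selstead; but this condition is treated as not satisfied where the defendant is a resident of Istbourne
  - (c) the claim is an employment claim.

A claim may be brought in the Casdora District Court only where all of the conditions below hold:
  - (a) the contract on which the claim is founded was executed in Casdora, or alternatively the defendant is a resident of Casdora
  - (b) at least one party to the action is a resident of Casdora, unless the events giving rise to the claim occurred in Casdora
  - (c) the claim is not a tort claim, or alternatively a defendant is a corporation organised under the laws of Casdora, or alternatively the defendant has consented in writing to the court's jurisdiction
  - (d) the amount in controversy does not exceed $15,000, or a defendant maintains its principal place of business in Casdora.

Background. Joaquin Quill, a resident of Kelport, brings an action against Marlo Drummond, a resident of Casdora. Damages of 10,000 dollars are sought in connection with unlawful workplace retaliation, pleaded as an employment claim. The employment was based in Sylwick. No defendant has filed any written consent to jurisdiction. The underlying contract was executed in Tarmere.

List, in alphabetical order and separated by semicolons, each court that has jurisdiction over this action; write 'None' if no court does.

The Circuit Court of Sylwick:
  (a) The amount in controversy is 10,000 dollars, below the USD 11,000 floor. The proviso rescues it, though: the operative events occurred in Sylwick. Condition met.
  (b) The operative events occurred in Sylwick. Met.
  (c) The claim is an employment claim, not a consumer claim, which satisfies one of the alternatives. Satisfied.
  → Every requirement is satisfied — jurisdiction.
The Superior Court of Istbourne:
  (a) The amount in controversy is $10,000, within the USD 500,000 ceiling, which satisfies one of the alternatives. Condition met.
  (b) The plaintiff resides in Kelport, which is not Tarmere, so this disjunct is met. Met.
  → All conditions met; jurisdiction exists.
The Istbourne District Court:
  (a) The amount in controversy is $10,000, which meets the USD 10,000 floor. And the carve-out is inapplicable — the plaintiff resides in Kelport, not Istbourne. Condition met.
  (b) The plaintiff resides in Kelport, which is not Istbourne, so one alternative holds. And the carve-out is inapplicable — the defendant resides in Casdora, not Istbourne. Met.
  (c) The claim is an employment claim. Met.
  → The court has jurisdiction.
The Casdora District Court:
  (a) The defendant resides in Casdora, which satisfies one of the alternatives. Met.
  (b) Marlo Drummond resides in Casdora. Satisfied.
  (c) The claim is an employment claim, not a tort claim, so one alternative holds. Satisfied.
  (d) The amount in controversy is USD 10,000, within the 15,000 dollars ceiling, so one alternative holds. Met.
  → All conditions met; jurisdiction exists.

the Casdora District Court; the Circuit Court of Sylwick; the Istbourne District Court; the Superior Court of Istbourne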